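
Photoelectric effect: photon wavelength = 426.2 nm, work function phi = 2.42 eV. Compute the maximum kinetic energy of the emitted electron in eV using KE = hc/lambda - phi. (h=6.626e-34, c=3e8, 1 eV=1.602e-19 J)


E_photon = hc / lambda
= (6.626e-34)(3e8) / (426.2e-9)
= 4.6640e-19 J
= 2.9114 eV
KE = E_photon - phi
= 2.9114 - 2.42
= 0.4914 eV

0.4914


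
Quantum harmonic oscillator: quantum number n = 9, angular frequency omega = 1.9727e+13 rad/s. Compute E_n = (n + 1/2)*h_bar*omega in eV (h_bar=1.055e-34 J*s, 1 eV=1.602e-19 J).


E = (n + 1/2) * h_bar * omega
= (9 + 0.5) * 1.055e-34 * 1.9727e+13
= 9.5 * 2.0812e-21
= 1.9771e-20 J
= 0.1234 eV

0.1234


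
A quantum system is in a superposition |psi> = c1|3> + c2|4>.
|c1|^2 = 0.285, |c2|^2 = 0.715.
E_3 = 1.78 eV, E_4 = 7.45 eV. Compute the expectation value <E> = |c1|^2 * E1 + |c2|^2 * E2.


<E> = |c1|^2 * E1 + |c2|^2 * E2
= 0.285 * 1.78 + 0.715 * 7.45
= 0.5073 + 5.3267
= 5.834 eV

5.834


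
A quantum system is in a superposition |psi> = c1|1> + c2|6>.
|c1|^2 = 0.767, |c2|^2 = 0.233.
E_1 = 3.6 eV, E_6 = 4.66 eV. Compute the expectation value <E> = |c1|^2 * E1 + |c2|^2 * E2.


<E> = |c1|^2 * E1 + |c2|^2 * E2
= 0.767 * 3.6 + 0.233 * 4.66
= 2.7612 + 1.0858
= 3.847 eV

3.847


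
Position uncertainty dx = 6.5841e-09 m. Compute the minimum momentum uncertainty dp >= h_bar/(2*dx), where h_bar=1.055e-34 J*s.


dp = h_bar / (2 * dx)
= 1.055e-34 / (2 * 6.5841e-09)
= 1.055e-34 / 1.3168e-08
= 8.0117e-27 kg*m/s

8.0117e-27


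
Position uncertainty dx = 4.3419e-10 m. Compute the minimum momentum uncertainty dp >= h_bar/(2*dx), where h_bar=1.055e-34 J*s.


dp = h_bar / (2 * dx)
= 1.055e-34 / (2 * 4.3419e-10)
= 1.055e-34 / 8.6838e-10
= 1.2149e-25 kg*m/s

1.2149e-25


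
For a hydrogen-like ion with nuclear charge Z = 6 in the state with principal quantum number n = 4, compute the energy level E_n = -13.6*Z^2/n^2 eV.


E_n = -13.6 * Z^2 / n^2
= -13.6 * 6^2 / 4^2
= -13.6 * 36 / 16
= -30.6 eV

-30.6


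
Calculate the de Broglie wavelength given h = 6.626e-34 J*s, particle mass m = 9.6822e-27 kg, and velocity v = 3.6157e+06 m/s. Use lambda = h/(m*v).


lambda = h / (m * v)
= 6.626e-34 / (9.6822e-27 * 3.6157e+06)
= 6.626e-34 / 3.5008e-20
= 1.8927e-14 m

1.8927e-14


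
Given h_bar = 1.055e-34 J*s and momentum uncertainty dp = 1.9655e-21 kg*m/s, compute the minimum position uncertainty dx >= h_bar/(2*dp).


dx = h_bar / (2 * dp)
= 1.055e-34 / (2 * 1.9655e-21)
= 1.055e-34 / 3.9310e-21
= 2.6838e-14 m

2.6838e-14


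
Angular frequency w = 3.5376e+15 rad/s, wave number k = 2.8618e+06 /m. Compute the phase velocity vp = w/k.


vp = w / k
= 3.5376e+15 / 2.8618e+06
= 1.2361e+09 m/s

1.2361e+09


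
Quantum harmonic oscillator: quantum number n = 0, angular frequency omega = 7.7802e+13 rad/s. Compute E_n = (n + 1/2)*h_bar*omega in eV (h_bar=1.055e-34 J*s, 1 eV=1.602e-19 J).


E = (n + 1/2) * h_bar * omega
= (0 + 0.5) * 1.055e-34 * 7.7802e+13
= 0.5 * 8.2081e-21
= 4.1041e-21 J
= 0.0256 eV

0.0256


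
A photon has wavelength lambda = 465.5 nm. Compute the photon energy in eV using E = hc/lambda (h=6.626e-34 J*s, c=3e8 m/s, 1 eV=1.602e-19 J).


E = hc / lambda
= (6.626e-34)(3e8) / (465.5e-9)
= 1.9878e-25 / 4.6550e-07
= 4.2702e-19 J
Converting to eV: 4.2702e-19 / 1.602e-19
= 2.6656 eV

2.6656


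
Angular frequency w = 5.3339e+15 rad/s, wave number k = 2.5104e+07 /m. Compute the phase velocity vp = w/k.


vp = w / k
= 5.3339e+15 / 2.5104e+07
= 2.1247e+08 m/s

2.1247e+08


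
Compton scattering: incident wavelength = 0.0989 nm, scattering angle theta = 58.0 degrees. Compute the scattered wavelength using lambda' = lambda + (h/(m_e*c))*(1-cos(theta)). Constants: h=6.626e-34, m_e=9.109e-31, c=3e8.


Compton wavelength: h/(m_e*c) = 2.4247e-12 m
d_lambda = 2.4247e-12 * (1 - cos(58.0 deg))
= 2.4247e-12 * 0.470081
= 1.1398e-12 m = 0.00114 nm
lambda' = 0.0989 + 0.00114
= 0.10004 nm

0.10004


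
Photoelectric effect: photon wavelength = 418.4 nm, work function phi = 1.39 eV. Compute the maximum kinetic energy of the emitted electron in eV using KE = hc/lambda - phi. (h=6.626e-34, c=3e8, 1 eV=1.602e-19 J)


E_photon = hc / lambda
= (6.626e-34)(3e8) / (418.4e-9)
= 4.7510e-19 J
= 2.9656 eV
KE = E_photon - phi
= 2.9656 - 1.39
= 1.5756 eV

1.5756


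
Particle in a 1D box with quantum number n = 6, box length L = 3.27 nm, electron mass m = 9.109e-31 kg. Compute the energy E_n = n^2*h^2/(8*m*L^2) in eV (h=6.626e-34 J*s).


E = n^2 * h^2 / (8 * m * L^2)
= 6^2 * (6.626e-34)^2 / (8 * 9.109e-31 * (3.27e-9)^2)
= 36 * 4.3904e-67 / (8 * 9.109e-31 * 1.0693e-17)
= 2.0284e-19 J
= 1.2662 eV

1.2662


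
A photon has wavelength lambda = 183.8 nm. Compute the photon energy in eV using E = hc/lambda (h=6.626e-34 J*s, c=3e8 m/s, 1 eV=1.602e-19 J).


E = hc / lambda
= (6.626e-34)(3e8) / (183.8e-9)
= 1.9878e-25 / 1.8380e-07
= 1.0815e-18 J
Converting to eV: 1.0815e-18 / 1.602e-19
= 6.7509 eV

6.7509


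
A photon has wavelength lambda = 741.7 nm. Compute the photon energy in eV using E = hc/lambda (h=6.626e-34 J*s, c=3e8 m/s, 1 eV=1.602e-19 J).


E = hc / lambda
= (6.626e-34)(3e8) / (741.7e-9)
= 1.9878e-25 / 7.4170e-07
= 2.6801e-19 J
Converting to eV: 2.6801e-19 / 1.602e-19
= 1.6729 eV

1.6729


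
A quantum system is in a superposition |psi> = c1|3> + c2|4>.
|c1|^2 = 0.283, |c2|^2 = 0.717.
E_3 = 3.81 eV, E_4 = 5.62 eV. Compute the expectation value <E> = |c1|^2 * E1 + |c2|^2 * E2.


<E> = |c1|^2 * E1 + |c2|^2 * E2
= 0.283 * 3.81 + 0.717 * 5.62
= 1.0782 + 4.0295
= 5.1078 eV

5.1078


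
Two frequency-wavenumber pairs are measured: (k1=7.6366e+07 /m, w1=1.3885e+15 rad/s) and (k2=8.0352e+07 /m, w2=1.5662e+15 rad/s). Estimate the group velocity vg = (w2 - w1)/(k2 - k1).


vg = (w2 - w1) / (k2 - k1)
= (1.5662e+15 - 1.3885e+15) / (8.0352e+07 - 7.6366e+07)
= 1.7770e+14 / 3.9860e+06
= 4.4581e+07 m/s

4.4581e+07


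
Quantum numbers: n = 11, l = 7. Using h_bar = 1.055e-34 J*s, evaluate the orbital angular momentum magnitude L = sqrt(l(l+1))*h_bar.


L = sqrt(l*(l+1)) * h_bar
= sqrt(7 * 8) * 1.055e-34
= sqrt(56) * 1.055e-34
= 7.4833 * 1.055e-34
= 7.8949e-34 J*s

7.8949e-34


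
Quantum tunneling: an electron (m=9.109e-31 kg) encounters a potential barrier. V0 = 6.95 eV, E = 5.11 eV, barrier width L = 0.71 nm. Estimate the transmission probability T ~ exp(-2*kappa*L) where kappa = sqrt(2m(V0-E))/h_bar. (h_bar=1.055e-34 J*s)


V0 - E = 1.84 eV = 2.9477e-19 J
kappa = sqrt(2 * m * (V0-E)) / h_bar
= sqrt(2 * 9.109e-31 * 2.9477e-19) / 1.055e-34
= 6.9461e+09 /m
2*kappa*L = 2 * 6.9461e+09 * 0.71e-9
= 9.8634
T = exp(-9.8634) = 5.204538e-05

5.204538e-05


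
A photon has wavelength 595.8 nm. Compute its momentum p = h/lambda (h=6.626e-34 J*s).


p = h / lambda
= 6.626e-34 / (595.8e-9)
= 6.626e-34 / 5.9580e-07
= 1.1121e-27 kg*m/s

1.1121e-27


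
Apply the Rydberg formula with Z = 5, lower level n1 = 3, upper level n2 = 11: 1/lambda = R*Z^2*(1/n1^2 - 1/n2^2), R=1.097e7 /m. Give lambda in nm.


1/lambda = R * Z^2 * (1/n1^2 - 1/n2^2)
= 1.097e7 * 5^2 * (1/3^2 - 1/11^2)
= 1.097e7 * 25 * (0.111111 - 0.008264)
= 2.8206e+07 /m
lambda = 1 / 2.8206e+07
= 35.4538 nm

35.4538


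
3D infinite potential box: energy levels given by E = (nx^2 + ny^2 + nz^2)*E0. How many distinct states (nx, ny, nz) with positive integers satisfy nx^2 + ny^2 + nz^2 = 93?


Enumerate all (nx, ny, nz) with nx^2 + ny^2 + nz^2 = 93:
(2,5,8)
(2,8,5)
(5,2,8)
(5,8,2)
(8,2,5)
(8,5,2)
Total degeneracy = 6

6


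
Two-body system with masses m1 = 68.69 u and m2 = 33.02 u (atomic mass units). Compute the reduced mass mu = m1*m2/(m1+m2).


mu = m1 * m2 / (m1 + m2)
= 68.69 * 33.02 / (68.69 + 33.02)
= 2268.1438 / 101.71
= 22.3001 u

22.3001


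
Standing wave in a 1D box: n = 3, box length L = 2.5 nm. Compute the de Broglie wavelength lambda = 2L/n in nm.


lambda = 2L / n
= 2 * 2.5 / 3
= 5.0 / 3
= 1.6667 nm

1.6667


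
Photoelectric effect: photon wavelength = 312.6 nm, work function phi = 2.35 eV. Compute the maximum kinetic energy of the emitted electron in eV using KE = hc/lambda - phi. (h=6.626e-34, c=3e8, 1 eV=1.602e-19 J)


E_photon = hc / lambda
= (6.626e-34)(3e8) / (312.6e-9)
= 6.3589e-19 J
= 3.9694 eV
KE = E_photon - phi
= 3.9694 - 2.35
= 1.6194 eV

1.6194


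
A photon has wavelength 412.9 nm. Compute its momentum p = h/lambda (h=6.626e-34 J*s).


p = h / lambda
= 6.626e-34 / (412.9e-9)
= 6.626e-34 / 4.1290e-07
= 1.6047e-27 kg*m/s

1.6047e-27


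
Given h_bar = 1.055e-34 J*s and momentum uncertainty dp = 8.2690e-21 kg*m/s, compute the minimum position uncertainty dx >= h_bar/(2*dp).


dx = h_bar / (2 * dp)
= 1.055e-34 / (2 * 8.2690e-21)
= 1.055e-34 / 1.6538e-20
= 6.3792e-15 m

6.3792e-15


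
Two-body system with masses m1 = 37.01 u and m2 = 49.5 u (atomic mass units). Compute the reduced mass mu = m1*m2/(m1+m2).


mu = m1 * m2 / (m1 + m2)
= 37.01 * 49.5 / (37.01 + 49.5)
= 1831.995 / 86.51
= 21.1767 u

21.1767


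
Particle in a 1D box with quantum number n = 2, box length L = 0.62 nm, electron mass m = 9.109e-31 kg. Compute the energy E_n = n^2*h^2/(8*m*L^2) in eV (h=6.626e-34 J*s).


E = n^2 * h^2 / (8 * m * L^2)
= 2^2 * (6.626e-34)^2 / (8 * 9.109e-31 * (0.62e-9)^2)
= 4 * 4.3904e-67 / (8 * 9.109e-31 * 3.8440e-19)
= 6.2693e-19 J
= 3.9134 eV

3.9134


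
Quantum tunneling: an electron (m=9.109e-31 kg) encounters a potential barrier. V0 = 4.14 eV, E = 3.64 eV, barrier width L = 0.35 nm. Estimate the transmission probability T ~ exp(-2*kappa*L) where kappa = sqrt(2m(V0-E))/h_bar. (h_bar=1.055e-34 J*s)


V0 - E = 0.5 eV = 8.0100e-20 J
kappa = sqrt(2 * m * (V0-E)) / h_bar
= sqrt(2 * 9.109e-31 * 8.0100e-20) / 1.055e-34
= 3.6209e+09 /m
2*kappa*L = 2 * 3.6209e+09 * 0.35e-9
= 2.5346
T = exp(-2.5346) = 7.929215e-02

7.929215e-02


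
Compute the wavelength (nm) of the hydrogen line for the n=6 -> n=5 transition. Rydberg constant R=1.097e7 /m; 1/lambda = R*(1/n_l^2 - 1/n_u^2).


1/lambda = R * (1/n_l^2 - 1/n_u^2)
= 1.097e7 * (1/5^2 - 1/6^2)
= 1.097e7 * (0.04 - 0.027778)
= 1.097e7 * 0.012222
= 1.3408e+05 /m
lambda = 1 / 1.3408e+05 = 7458.3575 nm

7458.3575


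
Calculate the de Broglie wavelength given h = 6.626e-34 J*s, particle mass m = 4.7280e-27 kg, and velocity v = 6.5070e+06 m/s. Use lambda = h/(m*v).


lambda = h / (m * v)
= 6.626e-34 / (4.7280e-27 * 6.5070e+06)
= 6.626e-34 / 3.0765e-20
= 2.1537e-14 m

2.1537e-14


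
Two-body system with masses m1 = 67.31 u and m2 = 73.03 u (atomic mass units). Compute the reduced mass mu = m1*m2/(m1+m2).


mu = m1 * m2 / (m1 + m2)
= 67.31 * 73.03 / (67.31 + 73.03)
= 4915.6493 / 140.34
= 35.0267 u

35.0267


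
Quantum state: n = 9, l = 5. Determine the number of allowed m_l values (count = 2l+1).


m_l ranges from -l to +l in integer steps
So m_l goes from -5 to +5
Count = 2l + 1 = 2*5 + 1
= 11

11


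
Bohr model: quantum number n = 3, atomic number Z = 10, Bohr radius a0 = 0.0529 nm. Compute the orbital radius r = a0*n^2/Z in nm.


r = a0 * n^2 / Z
= 0.0529 * 3^2 / 10
= 0.0529 * 9 / 10
= 0.0476 nm

0.0476


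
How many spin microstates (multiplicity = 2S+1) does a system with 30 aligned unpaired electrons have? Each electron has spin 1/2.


Total spin S = N * (1/2) = 30 * 0.5 = 15.0
Spin multiplicity = 2S + 1
= 2 * 15.0 + 1
= 31

31


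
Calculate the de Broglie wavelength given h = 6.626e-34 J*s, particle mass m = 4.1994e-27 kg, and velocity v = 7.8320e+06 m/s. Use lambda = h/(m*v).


lambda = h / (m * v)
= 6.626e-34 / (4.1994e-27 * 7.8320e+06)
= 6.626e-34 / 3.2890e-20
= 2.0146e-14 m

2.0146e-14


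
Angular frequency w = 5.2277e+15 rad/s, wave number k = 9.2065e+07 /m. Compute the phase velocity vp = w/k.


vp = w / k
= 5.2277e+15 / 9.2065e+07
= 5.6783e+07 m/s

5.6783e+07


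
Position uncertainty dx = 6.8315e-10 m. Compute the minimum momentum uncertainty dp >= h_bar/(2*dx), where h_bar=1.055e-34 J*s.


dp = h_bar / (2 * dx)
= 1.055e-34 / (2 * 6.8315e-10)
= 1.055e-34 / 1.3663e-09
= 7.7216e-26 kg*m/s

7.7216e-26


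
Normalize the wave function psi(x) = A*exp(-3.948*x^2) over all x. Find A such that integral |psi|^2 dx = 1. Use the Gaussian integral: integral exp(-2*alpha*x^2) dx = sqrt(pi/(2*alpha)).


integral |psi|^2 dx = A^2 * sqrt(pi/(2*alpha)) = 1
A^2 = sqrt(2*alpha/pi)
= sqrt(2 * 3.948 / pi)
= 1.585363
A = sqrt(1.585363)
= 1.2591

1.2591


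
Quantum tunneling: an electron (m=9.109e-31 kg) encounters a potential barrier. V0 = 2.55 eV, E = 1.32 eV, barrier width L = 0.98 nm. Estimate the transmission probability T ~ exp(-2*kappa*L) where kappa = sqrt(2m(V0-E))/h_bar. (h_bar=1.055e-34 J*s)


V0 - E = 1.23 eV = 1.9705e-19 J
kappa = sqrt(2 * m * (V0-E)) / h_bar
= sqrt(2 * 9.109e-31 * 1.9705e-19) / 1.055e-34
= 5.6791e+09 /m
2*kappa*L = 2 * 5.6791e+09 * 0.98e-9
= 11.1311
T = exp(-11.1311) = 1.464968e-05

1.464968e-05


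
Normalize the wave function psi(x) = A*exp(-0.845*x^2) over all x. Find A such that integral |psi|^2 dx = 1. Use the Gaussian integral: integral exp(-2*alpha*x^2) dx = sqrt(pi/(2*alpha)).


integral |psi|^2 dx = A^2 * sqrt(pi/(2*alpha)) = 1
A^2 = sqrt(2*alpha/pi)
= sqrt(2 * 0.845 / pi)
= 0.733446
A = sqrt(0.733446)
= 0.8564

0.8564


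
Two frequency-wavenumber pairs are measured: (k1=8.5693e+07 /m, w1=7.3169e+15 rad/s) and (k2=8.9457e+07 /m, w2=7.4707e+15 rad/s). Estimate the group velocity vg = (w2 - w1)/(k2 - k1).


vg = (w2 - w1) / (k2 - k1)
= (7.4707e+15 - 7.3169e+15) / (8.9457e+07 - 8.5693e+07)
= 1.5380e+14 / 3.7640e+06
= 4.0861e+07 m/s

4.0861e+07


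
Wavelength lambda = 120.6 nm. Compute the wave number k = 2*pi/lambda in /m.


k = 2 * pi / lambda
= 6.2832 / (120.6e-9)
= 6.2832 / 1.2060e-07
= 5.2099e+07 /m

5.2099e+07


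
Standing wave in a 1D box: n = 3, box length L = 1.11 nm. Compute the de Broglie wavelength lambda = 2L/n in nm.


lambda = 2L / n
= 2 * 1.11 / 3
= 2.22 / 3
= 0.74 nm

0.74


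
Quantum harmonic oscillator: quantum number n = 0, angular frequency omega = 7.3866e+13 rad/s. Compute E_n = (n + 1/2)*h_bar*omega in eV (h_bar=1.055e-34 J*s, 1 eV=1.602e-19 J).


E = (n + 1/2) * h_bar * omega
= (0 + 0.5) * 1.055e-34 * 7.3866e+13
= 0.5 * 7.7929e-21
= 3.8964e-21 J
= 0.0243 eV

0.0243


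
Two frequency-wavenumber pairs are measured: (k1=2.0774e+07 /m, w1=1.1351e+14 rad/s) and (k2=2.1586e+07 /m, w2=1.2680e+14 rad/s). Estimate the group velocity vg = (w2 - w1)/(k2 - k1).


vg = (w2 - w1) / (k2 - k1)
= (1.2680e+14 - 1.1351e+14) / (2.1586e+07 - 2.0774e+07)
= 1.3290e+13 / 8.1200e+05
= 1.6367e+07 m/s

1.6367e+07


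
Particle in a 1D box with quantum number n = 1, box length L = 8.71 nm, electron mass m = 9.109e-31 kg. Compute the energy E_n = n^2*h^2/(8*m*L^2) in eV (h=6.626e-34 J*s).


E = n^2 * h^2 / (8 * m * L^2)
= 1^2 * (6.626e-34)^2 / (8 * 9.109e-31 * (8.71e-9)^2)
= 1 * 4.3904e-67 / (8 * 9.109e-31 * 7.5864e-17)
= 7.9416e-22 J
= 0.005 eV

0.005


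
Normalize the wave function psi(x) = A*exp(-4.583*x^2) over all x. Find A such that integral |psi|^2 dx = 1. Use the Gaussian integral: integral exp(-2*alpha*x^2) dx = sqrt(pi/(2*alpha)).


integral |psi|^2 dx = A^2 * sqrt(pi/(2*alpha)) = 1
A^2 = sqrt(2*alpha/pi)
= sqrt(2 * 4.583 / pi)
= 1.708107
A = sqrt(1.708107)
= 1.3069

1.3069


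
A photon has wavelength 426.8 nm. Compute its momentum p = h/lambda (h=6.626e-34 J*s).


p = h / lambda
= 6.626e-34 / (426.8e-9)
= 6.626e-34 / 4.2680e-07
= 1.5525e-27 kg*m/s

1.5525e-27


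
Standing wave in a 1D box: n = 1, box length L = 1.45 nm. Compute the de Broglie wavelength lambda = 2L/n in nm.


lambda = 2L / n
= 2 * 1.45 / 1
= 2.9 / 1
= 2.9 nm

2.9


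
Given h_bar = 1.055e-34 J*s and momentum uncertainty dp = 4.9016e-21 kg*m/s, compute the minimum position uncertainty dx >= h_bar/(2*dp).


dx = h_bar / (2 * dp)
= 1.055e-34 / (2 * 4.9016e-21)
= 1.055e-34 / 9.8032e-21
= 1.0762e-14 m

1.0762e-14


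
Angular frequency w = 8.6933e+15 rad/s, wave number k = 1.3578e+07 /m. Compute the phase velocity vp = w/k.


vp = w / k
= 8.6933e+15 / 1.3578e+07
= 6.4025e+08 m/s

6.4025e+08


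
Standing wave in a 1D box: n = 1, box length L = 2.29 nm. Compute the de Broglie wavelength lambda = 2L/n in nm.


lambda = 2L / n
= 2 * 2.29 / 1
= 4.58 / 1
= 4.58 nm

4.58


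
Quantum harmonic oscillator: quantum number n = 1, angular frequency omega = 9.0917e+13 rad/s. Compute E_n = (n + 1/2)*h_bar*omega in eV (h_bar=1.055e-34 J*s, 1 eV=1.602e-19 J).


E = (n + 1/2) * h_bar * omega
= (1 + 0.5) * 1.055e-34 * 9.0917e+13
= 1.5 * 9.5917e-21
= 1.4388e-20 J
= 0.0898 eV

0.0898


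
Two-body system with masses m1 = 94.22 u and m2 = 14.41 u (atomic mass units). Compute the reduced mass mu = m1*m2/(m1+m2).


mu = m1 * m2 / (m1 + m2)
= 94.22 * 14.41 / (94.22 + 14.41)
= 1357.7102 / 108.63
= 12.4985 u

12.4985


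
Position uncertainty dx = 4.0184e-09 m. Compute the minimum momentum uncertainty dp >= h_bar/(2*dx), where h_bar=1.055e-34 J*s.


dp = h_bar / (2 * dx)
= 1.055e-34 / (2 * 4.0184e-09)
= 1.055e-34 / 8.0368e-09
= 1.3127e-26 kg*m/s

1.3127e-26


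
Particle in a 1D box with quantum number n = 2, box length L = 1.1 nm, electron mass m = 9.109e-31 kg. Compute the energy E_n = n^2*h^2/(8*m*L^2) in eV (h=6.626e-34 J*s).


E = n^2 * h^2 / (8 * m * L^2)
= 2^2 * (6.626e-34)^2 / (8 * 9.109e-31 * (1.1e-9)^2)
= 4 * 4.3904e-67 / (8 * 9.109e-31 * 1.2100e-18)
= 1.9917e-19 J
= 1.2432 eV

1.2432


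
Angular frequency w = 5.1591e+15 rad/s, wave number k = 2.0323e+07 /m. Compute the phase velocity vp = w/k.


vp = w / k
= 5.1591e+15 / 2.0323e+07
= 2.5386e+08 m/s

2.5386e+08


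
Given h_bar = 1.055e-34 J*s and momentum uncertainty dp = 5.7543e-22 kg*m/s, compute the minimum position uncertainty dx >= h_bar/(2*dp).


dx = h_bar / (2 * dp)
= 1.055e-34 / (2 * 5.7543e-22)
= 1.055e-34 / 1.1509e-21
= 9.1671e-14 m

9.1671e-14


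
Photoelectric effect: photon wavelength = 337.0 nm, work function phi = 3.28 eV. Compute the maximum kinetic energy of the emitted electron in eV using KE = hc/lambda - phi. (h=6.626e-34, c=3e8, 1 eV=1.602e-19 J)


E_photon = hc / lambda
= (6.626e-34)(3e8) / (337.0e-9)
= 5.8985e-19 J
= 3.682 eV
KE = E_photon - phi
= 3.682 - 3.28
= 0.402 eV

0.402


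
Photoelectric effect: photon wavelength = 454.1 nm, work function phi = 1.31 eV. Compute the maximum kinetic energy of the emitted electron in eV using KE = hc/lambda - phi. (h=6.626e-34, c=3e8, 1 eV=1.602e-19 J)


E_photon = hc / lambda
= (6.626e-34)(3e8) / (454.1e-9)
= 4.3774e-19 J
= 2.7325 eV
KE = E_photon - phi
= 2.7325 - 1.31
= 1.4225 eV

1.4225


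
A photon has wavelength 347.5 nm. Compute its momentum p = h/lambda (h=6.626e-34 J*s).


p = h / lambda
= 6.626e-34 / (347.5e-9)
= 6.626e-34 / 3.4750e-07
= 1.9068e-27 kg*m/s

1.9068e-27


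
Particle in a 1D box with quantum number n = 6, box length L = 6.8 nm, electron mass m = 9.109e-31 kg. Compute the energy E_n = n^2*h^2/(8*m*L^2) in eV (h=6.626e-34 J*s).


E = n^2 * h^2 / (8 * m * L^2)
= 6^2 * (6.626e-34)^2 / (8 * 9.109e-31 * (6.8e-9)^2)
= 36 * 4.3904e-67 / (8 * 9.109e-31 * 4.6240e-17)
= 4.6906e-20 J
= 0.2928 eV

0.2928


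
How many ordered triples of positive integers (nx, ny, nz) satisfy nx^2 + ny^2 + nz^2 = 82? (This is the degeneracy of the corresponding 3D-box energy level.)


Enumerate all (nx, ny, nz) with nx^2 + ny^2 + nz^2 = 82:
(3,3,8)
(3,8,3)
(8,3,3)
Total degeneracy = 3

3


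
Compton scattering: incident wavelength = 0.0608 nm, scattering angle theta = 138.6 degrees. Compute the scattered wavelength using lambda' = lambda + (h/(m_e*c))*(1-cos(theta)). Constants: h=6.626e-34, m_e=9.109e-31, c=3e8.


Compton wavelength: h/(m_e*c) = 2.4247e-12 m
d_lambda = 2.4247e-12 * (1 - cos(138.6 deg))
= 2.4247e-12 * 1.750111
= 4.2435e-12 m = 0.004244 nm
lambda' = 0.0608 + 0.004244
= 0.065044 nm

0.065044


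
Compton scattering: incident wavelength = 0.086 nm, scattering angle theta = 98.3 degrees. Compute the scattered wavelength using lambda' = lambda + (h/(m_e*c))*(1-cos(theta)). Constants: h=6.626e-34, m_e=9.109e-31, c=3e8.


Compton wavelength: h/(m_e*c) = 2.4247e-12 m
d_lambda = 2.4247e-12 * (1 - cos(98.3 deg))
= 2.4247e-12 * 1.144356
= 2.7747e-12 m = 0.002775 nm
lambda' = 0.086 + 0.002775
= 0.088775 nm

0.088775


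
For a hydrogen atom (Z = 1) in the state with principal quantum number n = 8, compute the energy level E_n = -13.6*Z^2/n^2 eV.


E_n = -13.6 * Z^2 / n^2
= -13.6 * 1^2 / 8^2
= -13.6 * 1 / 64
= -0.2125 eV

-0.2125


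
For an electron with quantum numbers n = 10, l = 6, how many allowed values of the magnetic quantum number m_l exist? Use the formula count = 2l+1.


m_l ranges from -l to +l in integer steps
So m_l goes from -6 to +6
Count = 2l + 1 = 2*6 + 1
= 13

13


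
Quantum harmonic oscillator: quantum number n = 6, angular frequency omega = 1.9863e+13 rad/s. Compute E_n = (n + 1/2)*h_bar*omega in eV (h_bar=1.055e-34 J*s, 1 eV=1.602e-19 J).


E = (n + 1/2) * h_bar * omega
= (6 + 0.5) * 1.055e-34 * 1.9863e+13
= 6.5 * 2.0955e-21
= 1.3621e-20 J
= 0.085 eV

0.085


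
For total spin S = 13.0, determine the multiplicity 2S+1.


Spin multiplicity = 2S + 1
= 2 * 13.0 + 1
= 26.0 + 1
= 27

27


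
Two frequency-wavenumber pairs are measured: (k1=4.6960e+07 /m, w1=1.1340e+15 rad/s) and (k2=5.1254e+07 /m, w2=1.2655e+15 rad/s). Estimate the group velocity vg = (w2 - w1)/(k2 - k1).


vg = (w2 - w1) / (k2 - k1)
= (1.2655e+15 - 1.1340e+15) / (5.1254e+07 - 4.6960e+07)
= 1.3150e+14 / 4.2940e+06
= 3.0624e+07 m/s

3.0624e+07


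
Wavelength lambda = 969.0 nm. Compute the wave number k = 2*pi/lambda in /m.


k = 2 * pi / lambda
= 6.2832 / (969.0e-9)
= 6.2832 / 9.6900e-07
= 6.4842e+06 /m

6.4842e+06


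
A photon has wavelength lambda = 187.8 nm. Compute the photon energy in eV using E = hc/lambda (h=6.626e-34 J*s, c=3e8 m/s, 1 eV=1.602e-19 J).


E = hc / lambda
= (6.626e-34)(3e8) / (187.8e-9)
= 1.9878e-25 / 1.8780e-07
= 1.0585e-18 J
Converting to eV: 1.0585e-18 / 1.602e-19
= 6.6072 eV

6.6072


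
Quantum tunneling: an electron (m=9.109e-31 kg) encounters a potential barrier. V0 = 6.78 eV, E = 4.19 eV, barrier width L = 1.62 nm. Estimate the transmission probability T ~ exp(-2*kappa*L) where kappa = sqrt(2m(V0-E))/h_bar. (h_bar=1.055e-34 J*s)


V0 - E = 2.59 eV = 4.1492e-19 J
kappa = sqrt(2 * m * (V0-E)) / h_bar
= sqrt(2 * 9.109e-31 * 4.1492e-19) / 1.055e-34
= 8.2410e+09 /m
2*kappa*L = 2 * 8.2410e+09 * 1.62e-9
= 26.7008
T = exp(-26.7008) = 2.535107e-12

2.535107e-12


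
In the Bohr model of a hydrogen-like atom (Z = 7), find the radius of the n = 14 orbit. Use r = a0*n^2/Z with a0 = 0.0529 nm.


r = a0 * n^2 / Z
= 0.0529 * 14^2 / 7
= 0.0529 * 196 / 7
= 1.4812 nm

1.4812


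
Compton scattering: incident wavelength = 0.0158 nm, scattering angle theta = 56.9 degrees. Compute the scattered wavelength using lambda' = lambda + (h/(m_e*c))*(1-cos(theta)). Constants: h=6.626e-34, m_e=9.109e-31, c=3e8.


Compton wavelength: h/(m_e*c) = 2.4247e-12 m
d_lambda = 2.4247e-12 * (1 - cos(56.9 deg))
= 2.4247e-12 * 0.453898
= 1.1006e-12 m = 0.001101 nm
lambda' = 0.0158 + 0.001101
= 0.016901 nm

0.016901


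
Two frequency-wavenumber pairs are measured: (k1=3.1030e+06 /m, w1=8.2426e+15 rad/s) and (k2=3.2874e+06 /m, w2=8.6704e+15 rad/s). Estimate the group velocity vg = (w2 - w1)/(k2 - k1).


vg = (w2 - w1) / (k2 - k1)
= (8.6704e+15 - 8.2426e+15) / (3.2874e+06 - 3.1030e+06)
= 4.2780e+14 / 1.8440e+05
= 2.3200e+09 m/s

2.3200e+09


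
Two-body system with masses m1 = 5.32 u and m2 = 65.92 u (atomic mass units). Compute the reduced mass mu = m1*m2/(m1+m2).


mu = m1 * m2 / (m1 + m2)
= 5.32 * 65.92 / (5.32 + 65.92)
= 350.6944 / 71.24
= 4.9227 u

4.9227


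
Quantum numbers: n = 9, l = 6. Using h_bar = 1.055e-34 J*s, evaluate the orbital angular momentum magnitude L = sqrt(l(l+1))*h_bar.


L = sqrt(l*(l+1)) * h_bar
= sqrt(6 * 7) * 1.055e-34
= sqrt(42) * 1.055e-34
= 6.4807 * 1.055e-34
= 6.8372e-34 J*s

6.8372e-34


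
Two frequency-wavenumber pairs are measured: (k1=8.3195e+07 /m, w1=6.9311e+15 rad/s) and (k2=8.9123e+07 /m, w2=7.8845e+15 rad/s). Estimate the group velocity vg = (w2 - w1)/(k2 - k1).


vg = (w2 - w1) / (k2 - k1)
= (7.8845e+15 - 6.9311e+15) / (8.9123e+07 - 8.3195e+07)
= 9.5340e+14 / 5.9280e+06
= 1.6083e+08 m/s

1.6083e+08


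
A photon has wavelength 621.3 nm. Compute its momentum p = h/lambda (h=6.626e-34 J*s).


p = h / lambda
= 6.626e-34 / (621.3e-9)
= 6.626e-34 / 6.2130e-07
= 1.0665e-27 kg*m/s

1.0665e-27


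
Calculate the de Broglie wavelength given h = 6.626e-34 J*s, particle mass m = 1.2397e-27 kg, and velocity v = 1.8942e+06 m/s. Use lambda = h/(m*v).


lambda = h / (m * v)
= 6.626e-34 / (1.2397e-27 * 1.8942e+06)
= 6.626e-34 / 2.3482e-21
= 2.8217e-13 m

2.8217e-13


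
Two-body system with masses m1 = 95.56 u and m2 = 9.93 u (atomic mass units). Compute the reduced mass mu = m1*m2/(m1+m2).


mu = m1 * m2 / (m1 + m2)
= 95.56 * 9.93 / (95.56 + 9.93)
= 948.9108 / 105.49
= 8.9953 u

8.9953


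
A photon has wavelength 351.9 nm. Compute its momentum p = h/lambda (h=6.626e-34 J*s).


p = h / lambda
= 6.626e-34 / (351.9e-9)
= 6.626e-34 / 3.5190e-07
= 1.8829e-27 kg*m/s

1.8829e-27


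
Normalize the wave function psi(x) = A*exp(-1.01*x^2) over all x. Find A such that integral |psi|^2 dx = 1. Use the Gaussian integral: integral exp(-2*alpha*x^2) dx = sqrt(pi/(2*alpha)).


integral |psi|^2 dx = A^2 * sqrt(pi/(2*alpha)) = 1
A^2 = sqrt(2*alpha/pi)
= sqrt(2 * 1.01 / pi)
= 0.801864
A = sqrt(0.801864)
= 0.8955

0.8955


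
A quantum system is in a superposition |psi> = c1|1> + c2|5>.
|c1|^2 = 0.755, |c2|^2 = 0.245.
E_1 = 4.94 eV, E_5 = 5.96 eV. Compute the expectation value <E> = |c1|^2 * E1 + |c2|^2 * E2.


<E> = |c1|^2 * E1 + |c2|^2 * E2
= 0.755 * 4.94 + 0.245 * 5.96
= 3.7297 + 1.4602
= 5.1899 eV

5.1899


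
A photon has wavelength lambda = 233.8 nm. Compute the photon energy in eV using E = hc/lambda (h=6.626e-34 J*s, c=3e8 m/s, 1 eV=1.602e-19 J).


E = hc / lambda
= (6.626e-34)(3e8) / (233.8e-9)
= 1.9878e-25 / 2.3380e-07
= 8.5021e-19 J
Converting to eV: 8.5021e-19 / 1.602e-19
= 5.3072 eV

5.3072


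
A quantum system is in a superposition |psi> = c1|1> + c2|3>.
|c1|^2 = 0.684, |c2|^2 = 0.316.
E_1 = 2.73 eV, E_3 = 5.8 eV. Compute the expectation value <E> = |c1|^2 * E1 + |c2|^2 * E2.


<E> = |c1|^2 * E1 + |c2|^2 * E2
= 0.684 * 2.73 + 0.316 * 5.8
= 1.8673 + 1.8328
= 3.7001 eV

3.7001


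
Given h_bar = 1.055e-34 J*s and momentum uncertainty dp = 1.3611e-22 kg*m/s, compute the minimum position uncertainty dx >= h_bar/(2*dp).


dx = h_bar / (2 * dp)
= 1.055e-34 / (2 * 1.3611e-22)
= 1.055e-34 / 2.7222e-22
= 3.8755e-13 m

3.8755e-13


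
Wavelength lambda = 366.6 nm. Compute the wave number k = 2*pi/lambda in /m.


k = 2 * pi / lambda
= 6.2832 / (366.6e-9)
= 6.2832 / 3.6660e-07
= 1.7139e+07 /m

1.7139e+07


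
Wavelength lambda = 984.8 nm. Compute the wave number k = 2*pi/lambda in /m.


k = 2 * pi / lambda
= 6.2832 / (984.8e-9)
= 6.2832 / 9.8480e-07
= 6.3802e+06 /m

6.3802e+06


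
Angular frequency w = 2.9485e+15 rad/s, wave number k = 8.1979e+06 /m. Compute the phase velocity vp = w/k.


vp = w / k
= 2.9485e+15 / 8.1979e+06
= 3.5967e+08 m/s

3.5967e+08


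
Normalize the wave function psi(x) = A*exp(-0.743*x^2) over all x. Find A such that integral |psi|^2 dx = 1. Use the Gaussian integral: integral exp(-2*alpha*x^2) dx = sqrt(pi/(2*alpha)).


integral |psi|^2 dx = A^2 * sqrt(pi/(2*alpha)) = 1
A^2 = sqrt(2*alpha/pi)
= sqrt(2 * 0.743 / pi)
= 0.687756
A = sqrt(0.687756)
= 0.8293

0.8293


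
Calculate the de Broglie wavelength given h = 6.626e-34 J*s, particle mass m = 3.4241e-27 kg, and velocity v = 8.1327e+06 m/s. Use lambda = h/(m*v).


lambda = h / (m * v)
= 6.626e-34 / (3.4241e-27 * 8.1327e+06)
= 6.626e-34 / 2.7847e-20
= 2.3794e-14 m

2.3794e-14


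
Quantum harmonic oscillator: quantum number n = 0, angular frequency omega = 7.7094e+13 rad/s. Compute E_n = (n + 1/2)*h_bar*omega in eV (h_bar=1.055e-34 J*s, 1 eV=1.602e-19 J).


E = (n + 1/2) * h_bar * omega
= (0 + 0.5) * 1.055e-34 * 7.7094e+13
= 0.5 * 8.1334e-21
= 4.0667e-21 J
= 0.0254 eV

0.0254


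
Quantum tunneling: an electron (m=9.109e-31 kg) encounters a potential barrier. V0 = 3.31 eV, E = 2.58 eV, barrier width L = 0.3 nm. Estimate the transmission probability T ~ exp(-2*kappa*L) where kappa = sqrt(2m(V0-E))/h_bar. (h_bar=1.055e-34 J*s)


V0 - E = 0.73 eV = 1.1695e-19 J
kappa = sqrt(2 * m * (V0-E)) / h_bar
= sqrt(2 * 9.109e-31 * 1.1695e-19) / 1.055e-34
= 4.3751e+09 /m
2*kappa*L = 2 * 4.3751e+09 * 0.3e-9
= 2.6251
T = exp(-2.6251) = 7.243428e-02

7.243428e-02


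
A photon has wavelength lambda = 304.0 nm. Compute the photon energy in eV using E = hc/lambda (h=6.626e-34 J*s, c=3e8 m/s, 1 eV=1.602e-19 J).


E = hc / lambda
= (6.626e-34)(3e8) / (304.0e-9)
= 1.9878e-25 / 3.0400e-07
= 6.5388e-19 J
Converting to eV: 6.5388e-19 / 1.602e-19
= 4.0817 eV

4.0817


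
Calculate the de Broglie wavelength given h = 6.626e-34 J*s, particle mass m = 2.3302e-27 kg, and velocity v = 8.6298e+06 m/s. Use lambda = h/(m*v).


lambda = h / (m * v)
= 6.626e-34 / (2.3302e-27 * 8.6298e+06)
= 6.626e-34 / 2.0109e-20
= 3.2950e-14 m

3.2950e-14


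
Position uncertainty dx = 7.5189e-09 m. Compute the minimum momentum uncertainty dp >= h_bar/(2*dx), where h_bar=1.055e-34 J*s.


dp = h_bar / (2 * dx)
= 1.055e-34 / (2 * 7.5189e-09)
= 1.055e-34 / 1.5038e-08
= 7.0157e-27 kg*m/s

7.0157e-27


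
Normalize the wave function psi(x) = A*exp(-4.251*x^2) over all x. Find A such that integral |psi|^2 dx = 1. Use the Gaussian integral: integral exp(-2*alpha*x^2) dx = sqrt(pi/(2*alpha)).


integral |psi|^2 dx = A^2 * sqrt(pi/(2*alpha)) = 1
A^2 = sqrt(2*alpha/pi)
= sqrt(2 * 4.251 / pi)
= 1.645075
A = sqrt(1.645075)
= 1.2826

1.2826


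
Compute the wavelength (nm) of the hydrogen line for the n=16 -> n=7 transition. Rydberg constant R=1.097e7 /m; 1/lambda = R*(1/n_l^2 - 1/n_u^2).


1/lambda = R * (1/n_l^2 - 1/n_u^2)
= 1.097e7 * (1/7^2 - 1/16^2)
= 1.097e7 * (0.020408 - 0.003906)
= 1.097e7 * 0.016502
= 1.8103e+05 /m
lambda = 1 / 1.8103e+05 = 5524.0687 nm

5524.0687


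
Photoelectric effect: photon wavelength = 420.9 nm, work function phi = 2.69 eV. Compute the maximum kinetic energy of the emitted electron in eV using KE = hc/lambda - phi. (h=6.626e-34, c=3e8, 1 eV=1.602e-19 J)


E_photon = hc / lambda
= (6.626e-34)(3e8) / (420.9e-9)
= 4.7227e-19 J
= 2.948 eV
KE = E_photon - phi
= 2.948 - 2.69
= 0.258 eV

0.258


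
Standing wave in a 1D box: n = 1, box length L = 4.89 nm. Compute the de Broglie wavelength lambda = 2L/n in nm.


lambda = 2L / n
= 2 * 4.89 / 1
= 9.78 / 1
= 9.78 nm

9.78


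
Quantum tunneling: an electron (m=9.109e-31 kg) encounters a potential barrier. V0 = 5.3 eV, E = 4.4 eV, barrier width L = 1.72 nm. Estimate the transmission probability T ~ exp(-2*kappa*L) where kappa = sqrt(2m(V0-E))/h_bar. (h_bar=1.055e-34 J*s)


V0 - E = 0.9 eV = 1.4418e-19 J
kappa = sqrt(2 * m * (V0-E)) / h_bar
= sqrt(2 * 9.109e-31 * 1.4418e-19) / 1.055e-34
= 4.8579e+09 /m
2*kappa*L = 2 * 4.8579e+09 * 1.72e-9
= 16.7112
T = exp(-16.7112) = 5.525835e-08

5.525835e-08


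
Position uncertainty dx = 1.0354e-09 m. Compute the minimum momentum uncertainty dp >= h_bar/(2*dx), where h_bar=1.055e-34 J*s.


dp = h_bar / (2 * dx)
= 1.055e-34 / (2 * 1.0354e-09)
= 1.055e-34 / 2.0708e-09
= 5.0946e-26 kg*m/s

5.0946e-26


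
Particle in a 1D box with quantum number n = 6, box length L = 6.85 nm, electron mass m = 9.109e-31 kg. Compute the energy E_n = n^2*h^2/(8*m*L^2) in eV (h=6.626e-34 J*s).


E = n^2 * h^2 / (8 * m * L^2)
= 6^2 * (6.626e-34)^2 / (8 * 9.109e-31 * (6.85e-9)^2)
= 36 * 4.3904e-67 / (8 * 9.109e-31 * 4.6922e-17)
= 4.6224e-20 J
= 0.2885 eV

0.2885


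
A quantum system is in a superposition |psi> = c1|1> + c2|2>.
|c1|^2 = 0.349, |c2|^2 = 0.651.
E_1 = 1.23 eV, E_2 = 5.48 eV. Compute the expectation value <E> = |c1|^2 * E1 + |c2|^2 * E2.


<E> = |c1|^2 * E1 + |c2|^2 * E2
= 0.349 * 1.23 + 0.651 * 5.48
= 0.4293 + 3.5675
= 3.9968 eV

3.9968


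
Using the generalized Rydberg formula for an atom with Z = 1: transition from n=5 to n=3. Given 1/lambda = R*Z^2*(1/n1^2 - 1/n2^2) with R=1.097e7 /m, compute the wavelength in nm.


1/lambda = R * Z^2 * (1/n1^2 - 1/n2^2)
= 1.097e7 * 1^2 * (1/3^2 - 1/5^2)
= 1.097e7 * 1 * (0.111111 - 0.04)
= 7.8009e+05 /m
lambda = 1 / 7.8009e+05
= 1281.9052 nm

1281.9052


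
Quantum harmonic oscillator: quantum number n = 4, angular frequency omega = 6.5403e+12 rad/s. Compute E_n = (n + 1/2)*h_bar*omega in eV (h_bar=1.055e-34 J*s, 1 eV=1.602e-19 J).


E = (n + 1/2) * h_bar * omega
= (4 + 0.5) * 1.055e-34 * 6.5403e+12
= 4.5 * 6.9000e-22
= 3.1050e-21 J
= 0.0194 eV

0.0194


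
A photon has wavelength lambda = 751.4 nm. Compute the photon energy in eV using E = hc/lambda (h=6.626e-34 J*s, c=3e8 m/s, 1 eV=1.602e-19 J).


E = hc / lambda
= (6.626e-34)(3e8) / (751.4e-9)
= 1.9878e-25 / 7.5140e-07
= 2.6455e-19 J
Converting to eV: 2.6455e-19 / 1.602e-19
= 1.6513 eV

1.6513


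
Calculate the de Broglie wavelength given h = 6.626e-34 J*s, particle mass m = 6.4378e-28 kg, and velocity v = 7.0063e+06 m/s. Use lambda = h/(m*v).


lambda = h / (m * v)
= 6.626e-34 / (6.4378e-28 * 7.0063e+06)
= 6.626e-34 / 4.5105e-21
= 1.4690e-13 m

1.4690e-13


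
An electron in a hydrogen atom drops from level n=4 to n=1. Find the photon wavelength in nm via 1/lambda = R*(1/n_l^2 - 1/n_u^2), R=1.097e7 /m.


1/lambda = R * (1/n_l^2 - 1/n_u^2)
= 1.097e7 * (1/1^2 - 1/4^2)
= 1.097e7 * (1.0 - 0.0625)
= 1.097e7 * 0.9375
= 1.0284e+07 /m
lambda = 1 / 1.0284e+07 = 97.2349 nm

97.2349


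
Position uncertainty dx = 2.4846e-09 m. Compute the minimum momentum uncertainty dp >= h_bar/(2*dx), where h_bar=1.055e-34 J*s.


dp = h_bar / (2 * dx)
= 1.055e-34 / (2 * 2.4846e-09)
= 1.055e-34 / 4.9692e-09
= 2.1231e-26 kg*m/s

2.1231e-26


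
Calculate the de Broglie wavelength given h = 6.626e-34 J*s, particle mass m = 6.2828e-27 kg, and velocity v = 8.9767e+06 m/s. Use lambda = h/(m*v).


lambda = h / (m * v)
= 6.626e-34 / (6.2828e-27 * 8.9767e+06)
= 6.626e-34 / 5.6399e-20
= 1.1748e-14 m

1.1748e-14


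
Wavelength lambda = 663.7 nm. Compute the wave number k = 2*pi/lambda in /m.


k = 2 * pi / lambda
= 6.2832 / (663.7e-9)
= 6.2832 / 6.6370e-07
= 9.4669e+06 /m

9.4669e+06


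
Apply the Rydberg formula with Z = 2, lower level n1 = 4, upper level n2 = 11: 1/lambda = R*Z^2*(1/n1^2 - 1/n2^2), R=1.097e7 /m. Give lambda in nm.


1/lambda = R * Z^2 * (1/n1^2 - 1/n2^2)
= 1.097e7 * 2^2 * (1/4^2 - 1/11^2)
= 1.097e7 * 4 * (0.0625 - 0.008264)
= 2.3799e+06 /m
lambda = 1 / 2.3799e+06
= 420.1936 nm

420.1936


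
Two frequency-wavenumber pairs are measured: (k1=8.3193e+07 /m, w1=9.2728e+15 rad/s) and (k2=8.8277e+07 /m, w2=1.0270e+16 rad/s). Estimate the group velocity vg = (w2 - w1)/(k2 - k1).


vg = (w2 - w1) / (k2 - k1)
= (1.0270e+16 - 9.2728e+15) / (8.8277e+07 - 8.3193e+07)
= 9.9720e+14 / 5.0840e+06
= 1.9614e+08 m/s

1.9614e+08


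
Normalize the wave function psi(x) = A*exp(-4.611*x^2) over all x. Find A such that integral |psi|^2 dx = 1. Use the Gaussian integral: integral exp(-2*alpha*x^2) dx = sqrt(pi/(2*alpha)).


integral |psi|^2 dx = A^2 * sqrt(pi/(2*alpha)) = 1
A^2 = sqrt(2*alpha/pi)
= sqrt(2 * 4.611 / pi)
= 1.713317
A = sqrt(1.713317)
= 1.3089

1.3089


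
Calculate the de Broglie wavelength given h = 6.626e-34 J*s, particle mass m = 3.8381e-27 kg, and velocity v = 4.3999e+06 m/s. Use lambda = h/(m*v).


lambda = h / (m * v)
= 6.626e-34 / (3.8381e-27 * 4.3999e+06)
= 6.626e-34 / 1.6887e-20
= 3.9237e-14 m

3.9237e-14


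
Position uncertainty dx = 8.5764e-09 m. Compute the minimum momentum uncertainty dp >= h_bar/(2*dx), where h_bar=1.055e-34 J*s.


dp = h_bar / (2 * dx)
= 1.055e-34 / (2 * 8.5764e-09)
= 1.055e-34 / 1.7153e-08
= 6.1506e-27 kg*m/s

6.1506e-27


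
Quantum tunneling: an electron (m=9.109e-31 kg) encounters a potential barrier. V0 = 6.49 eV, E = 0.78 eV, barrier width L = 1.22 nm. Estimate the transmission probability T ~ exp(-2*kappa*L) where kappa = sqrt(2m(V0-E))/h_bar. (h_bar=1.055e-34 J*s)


V0 - E = 5.71 eV = 9.1474e-19 J
kappa = sqrt(2 * m * (V0-E)) / h_bar
= sqrt(2 * 9.109e-31 * 9.1474e-19) / 1.055e-34
= 1.2236e+10 /m
2*kappa*L = 2 * 1.2236e+10 * 1.22e-9
= 29.8564
T = exp(-29.8564) = 1.080296e-13

1.080296e-13


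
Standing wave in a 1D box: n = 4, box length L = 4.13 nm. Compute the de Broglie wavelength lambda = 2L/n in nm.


lambda = 2L / n
= 2 * 4.13 / 4
= 8.26 / 4
= 2.065 nm

2.065


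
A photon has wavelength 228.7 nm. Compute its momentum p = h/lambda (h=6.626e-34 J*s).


p = h / lambda
= 6.626e-34 / (228.7e-9)
= 6.626e-34 / 2.2870e-07
= 2.8972e-27 kg*m/s

2.8972e-27


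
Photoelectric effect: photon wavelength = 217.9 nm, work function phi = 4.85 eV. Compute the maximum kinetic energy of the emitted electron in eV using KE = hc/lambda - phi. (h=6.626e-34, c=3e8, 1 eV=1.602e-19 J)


E_photon = hc / lambda
= (6.626e-34)(3e8) / (217.9e-9)
= 9.1225e-19 J
= 5.6945 eV
KE = E_photon - phi
= 5.6945 - 4.85
= 0.8445 eV

0.8445


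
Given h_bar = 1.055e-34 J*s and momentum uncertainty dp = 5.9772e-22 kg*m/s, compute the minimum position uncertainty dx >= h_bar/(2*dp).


dx = h_bar / (2 * dp)
= 1.055e-34 / (2 * 5.9772e-22)
= 1.055e-34 / 1.1954e-21
= 8.8252e-14 m

8.8252e-14


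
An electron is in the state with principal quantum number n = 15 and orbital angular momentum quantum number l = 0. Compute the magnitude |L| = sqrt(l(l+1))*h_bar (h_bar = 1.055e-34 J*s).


L = sqrt(l*(l+1)) * h_bar
= sqrt(0 * 1) * 1.055e-34
= sqrt(0) * 1.055e-34
= 0.0 * 1.055e-34
= 0.0000e+00 J*s

0.0000e+00


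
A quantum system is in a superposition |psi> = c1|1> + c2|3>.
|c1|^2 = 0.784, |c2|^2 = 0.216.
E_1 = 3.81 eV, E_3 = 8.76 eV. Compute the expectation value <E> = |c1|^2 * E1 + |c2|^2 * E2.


<E> = |c1|^2 * E1 + |c2|^2 * E2
= 0.784 * 3.81 + 0.216 * 8.76
= 2.987 + 1.8922
= 4.8792 eV

4.8792


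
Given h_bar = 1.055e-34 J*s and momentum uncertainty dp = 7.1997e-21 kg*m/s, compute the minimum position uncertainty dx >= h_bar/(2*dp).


dx = h_bar / (2 * dp)
= 1.055e-34 / (2 * 7.1997e-21)
= 1.055e-34 / 1.4399e-20
= 7.3267e-15 m

7.3267e-15


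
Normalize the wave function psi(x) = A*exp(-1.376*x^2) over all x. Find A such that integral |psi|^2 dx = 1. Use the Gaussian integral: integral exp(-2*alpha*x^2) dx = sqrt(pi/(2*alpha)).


integral |psi|^2 dx = A^2 * sqrt(pi/(2*alpha)) = 1
A^2 = sqrt(2*alpha/pi)
= sqrt(2 * 1.376 / pi)
= 0.935943
A = sqrt(0.935943)
= 0.9674

0.9674


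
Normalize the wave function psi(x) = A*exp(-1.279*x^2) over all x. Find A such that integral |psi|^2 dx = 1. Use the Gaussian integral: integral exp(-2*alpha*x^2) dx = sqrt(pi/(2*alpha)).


integral |psi|^2 dx = A^2 * sqrt(pi/(2*alpha)) = 1
A^2 = sqrt(2*alpha/pi)
= sqrt(2 * 1.279 / pi)
= 0.902351
A = sqrt(0.902351)
= 0.9499

0.9499


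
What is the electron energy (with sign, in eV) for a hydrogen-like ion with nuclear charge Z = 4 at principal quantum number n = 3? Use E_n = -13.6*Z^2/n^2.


E_n = -13.6 * Z^2 / n^2
= -13.6 * 4^2 / 3^2
= -13.6 * 16 / 9
= -24.1778 eV

-24.1778


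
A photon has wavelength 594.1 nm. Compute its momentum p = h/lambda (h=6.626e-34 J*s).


p = h / lambda
= 6.626e-34 / (594.1e-9)
= 6.626e-34 / 5.9410e-07
= 1.1153e-27 kg*m/s

1.1153e-27


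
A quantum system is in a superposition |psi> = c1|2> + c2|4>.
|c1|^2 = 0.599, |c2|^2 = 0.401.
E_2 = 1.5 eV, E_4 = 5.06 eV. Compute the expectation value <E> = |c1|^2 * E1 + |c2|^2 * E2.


<E> = |c1|^2 * E1 + |c2|^2 * E2
= 0.599 * 1.5 + 0.401 * 5.06
= 0.8985 + 2.0291
= 2.9276 eV

2.9276


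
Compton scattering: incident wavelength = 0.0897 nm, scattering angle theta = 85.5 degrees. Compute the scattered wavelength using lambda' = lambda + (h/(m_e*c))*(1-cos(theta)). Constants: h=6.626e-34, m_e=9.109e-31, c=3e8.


Compton wavelength: h/(m_e*c) = 2.4247e-12 m
d_lambda = 2.4247e-12 * (1 - cos(85.5 deg))
= 2.4247e-12 * 0.921541
= 2.2345e-12 m = 0.002234 nm
lambda' = 0.0897 + 0.002234
= 0.091934 nm

0.091934
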